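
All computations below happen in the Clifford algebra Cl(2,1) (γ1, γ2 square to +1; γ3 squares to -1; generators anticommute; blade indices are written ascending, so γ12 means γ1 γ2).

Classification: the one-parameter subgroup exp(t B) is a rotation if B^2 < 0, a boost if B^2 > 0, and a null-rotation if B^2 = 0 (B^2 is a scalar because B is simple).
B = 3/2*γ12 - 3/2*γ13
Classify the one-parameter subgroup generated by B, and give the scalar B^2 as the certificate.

B^2 term by term: the squares give (3/2)^2*(γ12)^2 + (-3/2)^2*(γ13)^2 = 9/4*(-1) + 9/4*(+1) = 0 (each basis 2-blade squares to minus the product of its generators' squares); cross terms between blades sharing an index anticommute and cancel. So B^2 = 0.
Answer: null-rotation, certificate B^2 = 0. The invariant at work: B^2 = 0 is unchanged by conjugation, hence its sign classifies the subgroup whatever basis B is written in.


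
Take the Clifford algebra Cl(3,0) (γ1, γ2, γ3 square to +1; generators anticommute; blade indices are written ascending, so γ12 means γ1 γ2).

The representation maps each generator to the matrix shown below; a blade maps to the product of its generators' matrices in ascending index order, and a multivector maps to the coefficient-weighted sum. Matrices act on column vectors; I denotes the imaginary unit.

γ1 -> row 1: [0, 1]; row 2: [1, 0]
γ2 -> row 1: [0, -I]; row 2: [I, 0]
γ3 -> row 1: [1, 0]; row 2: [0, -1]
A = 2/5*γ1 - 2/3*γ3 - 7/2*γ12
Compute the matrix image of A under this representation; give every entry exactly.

Bivector images (products of the table entries): rho(γ12) = rho(γ1)rho(γ2) = row 1: [I, 0]; row 2: [0, -I].
M = (2/5)*rho(γ1) + (-2/3)*rho(γ3) + (-7/2)*rho(γ12), summed entrywise:
Answer: row 1: [-2/3 - 7*I/2, 2/5]; row 2: [2/5, 2/3 + 7*I/2]


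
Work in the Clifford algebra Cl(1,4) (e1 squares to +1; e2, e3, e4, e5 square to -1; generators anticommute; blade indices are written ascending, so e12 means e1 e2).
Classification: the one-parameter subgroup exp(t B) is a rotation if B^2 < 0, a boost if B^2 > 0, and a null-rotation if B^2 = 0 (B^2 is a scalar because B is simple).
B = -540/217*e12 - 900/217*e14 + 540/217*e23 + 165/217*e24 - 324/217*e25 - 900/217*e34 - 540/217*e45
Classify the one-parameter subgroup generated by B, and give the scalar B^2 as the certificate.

B^2 term by term: the squares give (-540/217)^2*(e12)^2 + (-900/217)^2*(e14)^2 + (540/217)^2*(e23)^2 + (165/217)^2*(e24)^2 + (-324/217)^2*(e25)^2 + (-900/217)^2*(e34)^2 + (-540/217)^2*(e45)^2 = 291600/47089*(+1) + 810000/47089*(+1) + 291600/47089*(-1) + 27225/47089*(-1) + 104976/47089*(-1) + 810000/47089*(-1) + 291600/47089*(-1) = -9 (each basis 2-blade squares to minus the product of its generators' squares); cross terms between blades sharing an index anticommute and cancel; the commuting (index-disjoint) pairs give grade-4 terms 2*c*c'*(blade product), which cancel blade by blade — e1234: 972000/47089 - 972000/47089 = 0; e1245: 583200/47089 - 583200/47089 = 0; e2345: -583200/47089 + 583200/47089 = 0 — confirming B is simple. So B^2 = -9.
Answer: rotation, certificate B^2 = -9. The invariant at work: B^2 = -9 is unchanged by conjugation, hence its sign classifies the subgroup whatever basis B is written in.


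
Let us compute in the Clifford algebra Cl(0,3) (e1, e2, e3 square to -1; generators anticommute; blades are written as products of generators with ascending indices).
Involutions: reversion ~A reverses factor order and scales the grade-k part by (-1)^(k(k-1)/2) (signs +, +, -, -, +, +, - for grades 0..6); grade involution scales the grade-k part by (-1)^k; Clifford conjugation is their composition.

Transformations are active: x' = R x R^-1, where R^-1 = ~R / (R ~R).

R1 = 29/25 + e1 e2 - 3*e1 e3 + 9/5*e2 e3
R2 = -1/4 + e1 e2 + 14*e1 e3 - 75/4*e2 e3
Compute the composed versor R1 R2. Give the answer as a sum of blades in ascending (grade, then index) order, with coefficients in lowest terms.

Distribute over the terms of R1 (each basis-blade product reordered to ascending indices, repeated generators contracted through their squares):
(29/25) R2 = -29/100 + 29/25*e1 e2 + 406/25*e1 e3 - 87/4*e2 e3
(e1 e2) R2 = -1 - 1/4*e1 e2 + 75/4*e1 e3 + 14*e2 e3
(-3*e1 e3) R2 = 42 + 225/4*e1 e2 + 3/4*e1 e3 + 3*e2 e3
(9/5*e2 e3) R2 = 135/4 - 126/5*e1 e2 + 9/5*e1 e3 - 9/20*e2 e3
Summing the partial products and collecting blades:
Answer: 3723/50 + 799/25*e1 e2 + 1877/50*e1 e3 - 26/5*e2 e3


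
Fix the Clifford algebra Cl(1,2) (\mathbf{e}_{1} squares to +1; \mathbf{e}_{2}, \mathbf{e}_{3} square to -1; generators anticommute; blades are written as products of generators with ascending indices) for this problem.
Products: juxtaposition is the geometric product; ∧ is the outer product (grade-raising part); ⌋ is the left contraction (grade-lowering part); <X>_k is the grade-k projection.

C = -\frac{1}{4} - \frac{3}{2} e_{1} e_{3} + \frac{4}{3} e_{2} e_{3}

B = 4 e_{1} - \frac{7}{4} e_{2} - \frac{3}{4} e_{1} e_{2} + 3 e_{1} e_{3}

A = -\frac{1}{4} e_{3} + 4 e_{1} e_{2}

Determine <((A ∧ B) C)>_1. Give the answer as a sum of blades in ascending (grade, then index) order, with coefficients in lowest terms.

step 1: e_{1} e_{3} - \frac{7}{16} e_{2} e_{3} + \frac{3}{16} e_{1} e_{2} e_{3}
step 2: -\frac{11}{12} - \frac{1}{4} e_{1} + \frac{9}{32} e_{2} + \frac{65}{96} e_{1} e_{2} - \frac{1}{4} e_{1} e_{3} + \frac{7}{64} e_{2} e_{3} - \frac{3}{64} e_{1} e_{2} e_{3}
step 3: -\frac{1}{4} e_{1} + \frac{9}{32} e_{2}
Answer: -\frac{1}{4} e_{1} + \frac{9}{32} e_{2}


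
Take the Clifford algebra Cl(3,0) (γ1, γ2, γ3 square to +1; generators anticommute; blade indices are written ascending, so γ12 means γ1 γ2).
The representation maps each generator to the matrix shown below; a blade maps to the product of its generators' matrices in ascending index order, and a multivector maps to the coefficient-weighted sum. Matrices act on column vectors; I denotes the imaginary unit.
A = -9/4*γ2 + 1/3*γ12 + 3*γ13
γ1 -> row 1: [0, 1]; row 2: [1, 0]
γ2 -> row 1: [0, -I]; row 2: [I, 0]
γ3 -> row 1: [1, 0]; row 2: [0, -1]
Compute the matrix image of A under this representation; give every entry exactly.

Bivector images (products of the table entries): rho(γ12) = rho(γ1)rho(γ2) = row 1: [I, 0]; row 2: [0, -I]; rho(γ13) = rho(γ1)rho(γ3) = row 1: [0, -1]; row 2: [1, 0].
M = (-9/4)*rho(γ2) + (1/3)*rho(γ12) + (3)*rho(γ13), summed entrywise:
Answer: row 1: [I/3, -3 + 9*I/4]; row 2: [3 - 9*I/4, -I/3]


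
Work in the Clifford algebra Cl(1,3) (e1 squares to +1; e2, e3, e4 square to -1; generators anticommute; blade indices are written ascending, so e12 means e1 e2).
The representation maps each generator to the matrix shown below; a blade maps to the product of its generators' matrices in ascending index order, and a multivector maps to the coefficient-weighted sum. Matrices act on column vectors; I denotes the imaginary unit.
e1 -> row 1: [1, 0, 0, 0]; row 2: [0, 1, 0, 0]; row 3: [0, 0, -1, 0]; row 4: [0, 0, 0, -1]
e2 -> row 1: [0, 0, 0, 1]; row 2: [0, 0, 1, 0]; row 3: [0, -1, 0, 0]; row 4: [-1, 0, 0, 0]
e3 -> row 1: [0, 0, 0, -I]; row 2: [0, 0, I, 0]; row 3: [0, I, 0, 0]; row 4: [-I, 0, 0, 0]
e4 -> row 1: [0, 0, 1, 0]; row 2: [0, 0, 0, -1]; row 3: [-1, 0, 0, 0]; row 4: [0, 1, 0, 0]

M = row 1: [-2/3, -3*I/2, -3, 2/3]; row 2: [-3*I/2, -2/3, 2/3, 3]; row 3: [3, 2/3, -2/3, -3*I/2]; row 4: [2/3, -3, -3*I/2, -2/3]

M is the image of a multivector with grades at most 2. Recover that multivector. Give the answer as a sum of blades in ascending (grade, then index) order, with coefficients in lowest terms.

Method: the blade images are trace-orthogonal — tr(rho(e_A) rho(e_B)^-1) = 4 if A = B and 0 otherwise — and rho(e_A)^-1 = (e_A)^2 * rho(e_A) with (e_A)^2 = +1 or -1, so the coefficient of e_A in the preimage is (e_A)^2 * tr(M rho(e_A))/4.
Nonzero projections over blades of grade <= 2: 1: (1)^2 = +1, tr(M 1) = -8/3, coefficient -2/3; e4: (e4)^2 = -1, tr(M rho(e4)) = 12, coefficient -3; e12: (e12)^2 = +1, tr(M rho(e12)) = 8/3, coefficient 2/3; e34: (e34)^2 = -1, tr(M rho(e34)) = -6, coefficient 3/2. Every other blade of grade <= 2 projects to 0.
Answer: -2/3 - 3*e4 + 2/3*e12 + 3/2*e34


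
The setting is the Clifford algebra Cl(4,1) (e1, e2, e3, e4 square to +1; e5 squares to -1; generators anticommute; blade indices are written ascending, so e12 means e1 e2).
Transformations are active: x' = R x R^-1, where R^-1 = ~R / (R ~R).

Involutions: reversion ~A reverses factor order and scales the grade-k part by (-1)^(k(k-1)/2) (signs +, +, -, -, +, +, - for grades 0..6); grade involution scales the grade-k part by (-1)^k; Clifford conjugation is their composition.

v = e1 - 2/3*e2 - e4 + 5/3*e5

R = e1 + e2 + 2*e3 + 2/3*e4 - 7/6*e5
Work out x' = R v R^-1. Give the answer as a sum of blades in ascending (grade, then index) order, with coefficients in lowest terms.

~R = e1 + e2 + 2*e3 + 2/3*e4 - 7/6*e5, and R ~R = 61/12, so R^-1 = ~R / (61/12).
R v = 29/18 - 5/3*e12 - 2*e13 - 5/3*e14 + 17/6*e15 + 4/3*e23 - 5/9*e24 + 8/9*e25 - 2*e34 + 10/3*e35 - 1/18*e45
Answer: -67/183*e1 + 238/183*e2 + 232/183*e3 + 781/549*e4 - 1321/549*e5


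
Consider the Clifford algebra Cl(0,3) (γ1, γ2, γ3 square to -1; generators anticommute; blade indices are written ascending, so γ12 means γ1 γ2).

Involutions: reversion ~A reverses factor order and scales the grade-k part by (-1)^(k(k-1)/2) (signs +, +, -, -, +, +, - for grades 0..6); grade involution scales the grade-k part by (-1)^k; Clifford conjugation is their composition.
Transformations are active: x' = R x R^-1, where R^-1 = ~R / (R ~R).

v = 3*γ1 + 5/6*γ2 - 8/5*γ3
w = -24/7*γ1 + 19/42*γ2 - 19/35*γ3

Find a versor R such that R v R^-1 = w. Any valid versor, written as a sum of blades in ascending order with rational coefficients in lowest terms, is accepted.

Construction: equal norms (both -11029/900) license R = v + w = -3/7*γ1 + 9/7*γ2 - 15/7*γ3 — nothing changes along that direction, while (v - w)/2 changes sign, so v maps onto w.
Answer: -3/7*γ1 + 9/7*γ2 - 15/7*γ3


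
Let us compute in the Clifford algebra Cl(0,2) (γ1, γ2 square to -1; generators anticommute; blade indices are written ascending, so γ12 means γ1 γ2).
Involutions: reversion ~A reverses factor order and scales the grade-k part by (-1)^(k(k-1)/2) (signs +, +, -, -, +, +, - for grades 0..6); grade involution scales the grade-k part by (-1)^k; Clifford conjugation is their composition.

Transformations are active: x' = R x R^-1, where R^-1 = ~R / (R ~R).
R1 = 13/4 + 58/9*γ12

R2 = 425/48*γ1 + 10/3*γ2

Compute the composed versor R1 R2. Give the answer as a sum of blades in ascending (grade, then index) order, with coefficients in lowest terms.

Distribute over the terms of R1 (each basis-blade product reordered to ascending indices, repeated generators contracted through their squares):
(13/4) R2 = 5525/192*γ1 + 65/6*γ2
(58/9*γ12) R2 = -580/27*γ1 + 12325/216*γ2
Summing the partial products and collecting blades:
Answer: 12605/1728*γ1 + 14665/216*γ2


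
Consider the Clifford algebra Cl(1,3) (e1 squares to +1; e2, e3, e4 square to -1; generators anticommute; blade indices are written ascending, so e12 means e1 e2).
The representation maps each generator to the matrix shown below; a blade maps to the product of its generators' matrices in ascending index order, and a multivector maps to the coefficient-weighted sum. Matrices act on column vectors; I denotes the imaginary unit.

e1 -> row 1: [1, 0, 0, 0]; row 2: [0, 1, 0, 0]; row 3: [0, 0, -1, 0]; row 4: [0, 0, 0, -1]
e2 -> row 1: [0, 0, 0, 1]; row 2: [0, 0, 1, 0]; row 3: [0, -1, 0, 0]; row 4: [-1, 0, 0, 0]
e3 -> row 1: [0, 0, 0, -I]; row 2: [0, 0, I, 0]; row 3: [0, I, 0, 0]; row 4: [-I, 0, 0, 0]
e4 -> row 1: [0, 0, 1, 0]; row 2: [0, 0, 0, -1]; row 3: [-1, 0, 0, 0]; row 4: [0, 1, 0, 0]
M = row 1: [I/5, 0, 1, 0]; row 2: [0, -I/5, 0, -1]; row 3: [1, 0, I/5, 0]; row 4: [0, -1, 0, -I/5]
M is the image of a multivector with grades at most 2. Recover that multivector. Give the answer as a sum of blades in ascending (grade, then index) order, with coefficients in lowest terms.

Method: the blade images are trace-orthogonal — tr(rho(e_A) rho(e_B)^-1) = 4 if A = B and 0 otherwise — and rho(e_A)^-1 = (e_A)^2 * rho(e_A) with (e_A)^2 = +1 or -1, so the coefficient of e_A in the preimage is (e_A)^2 * tr(M rho(e_A))/4.
Nonzero projections over blades of grade <= 2: e14: (e14)^2 = +1, tr(M rho(e14)) = 4, coefficient 1; e23: (e23)^2 = -1, tr(M rho(e23)) = 4/5, coefficient -1/5. Every other blade of grade <= 2 projects to 0.
Answer: e14 - 1/5*e23


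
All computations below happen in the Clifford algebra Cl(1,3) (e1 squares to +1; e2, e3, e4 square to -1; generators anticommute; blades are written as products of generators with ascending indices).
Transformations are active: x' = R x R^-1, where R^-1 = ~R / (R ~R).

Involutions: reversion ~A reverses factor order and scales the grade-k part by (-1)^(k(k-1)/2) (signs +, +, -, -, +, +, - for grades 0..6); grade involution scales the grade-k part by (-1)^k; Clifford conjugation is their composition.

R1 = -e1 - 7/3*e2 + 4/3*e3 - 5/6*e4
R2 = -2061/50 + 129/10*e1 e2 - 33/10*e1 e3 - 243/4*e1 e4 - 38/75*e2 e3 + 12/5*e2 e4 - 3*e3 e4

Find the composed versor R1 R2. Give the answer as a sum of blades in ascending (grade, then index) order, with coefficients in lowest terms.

Distribute over the terms of R1 (each basis-blade product reordered to ascending indices, repeated generators contracted through their squares):
(-e1) R2 = 2061/50*e1 - 129/10*e2 + 33/10*e3 + 243/4*e4 + 38/75*e1 e2 e3 - 12/5*e1 e2 e4 + 3*e1 e3 e4
(-7/3*e2) R2 = -301/10*e1 + 4809/50*e2 - 266/225*e3 + 28/5*e4 - 77/10*e1 e2 e3 - 567/4*e1 e2 e4 + 7*e2 e3 e4
(4/3*e3) R2 = -22/5*e1 - 152/225*e2 - 1374/25*e3 + 4*e4 + 86/5*e1 e2 e3 + 81*e1 e3 e4 - 16/5*e2 e3 e4
(-5/6*e4) R2 = 405/8*e1 - 2*e2 + 5/2*e3 + 687/20*e4 - 43/4*e1 e2 e4 + 11/4*e1 e3 e4 + 19/45*e2 e3 e4
Summing the partial products and collecting blades:
Answer: 11469/200*e1 + 18136/225*e2 - 11327/225*e3 + 1047/10*e4 + 1501/150*e1 e2 e3 - 1549/10*e1 e2 e4 + 347/4*e1 e3 e4 + 38/9*e2 e3 e4


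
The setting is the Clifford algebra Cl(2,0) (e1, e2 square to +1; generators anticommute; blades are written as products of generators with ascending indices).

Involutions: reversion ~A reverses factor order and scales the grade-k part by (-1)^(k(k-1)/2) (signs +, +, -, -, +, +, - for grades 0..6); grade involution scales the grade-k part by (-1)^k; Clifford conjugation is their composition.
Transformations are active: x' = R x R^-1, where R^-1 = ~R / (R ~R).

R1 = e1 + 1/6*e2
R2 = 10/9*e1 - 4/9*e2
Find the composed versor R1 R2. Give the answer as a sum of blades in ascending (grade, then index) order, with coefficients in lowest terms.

Distribute over the terms of R1 (each basis-blade product reordered to ascending indices, repeated generators contracted through their squares):
(e1) R2 = 10/9 - 4/9*e1 e2
(1/6*e2) R2 = -2/27 - 5/27*e1 e2
Summing the partial products and collecting blades:
Answer: 28/27 - 17/27*e1 e2


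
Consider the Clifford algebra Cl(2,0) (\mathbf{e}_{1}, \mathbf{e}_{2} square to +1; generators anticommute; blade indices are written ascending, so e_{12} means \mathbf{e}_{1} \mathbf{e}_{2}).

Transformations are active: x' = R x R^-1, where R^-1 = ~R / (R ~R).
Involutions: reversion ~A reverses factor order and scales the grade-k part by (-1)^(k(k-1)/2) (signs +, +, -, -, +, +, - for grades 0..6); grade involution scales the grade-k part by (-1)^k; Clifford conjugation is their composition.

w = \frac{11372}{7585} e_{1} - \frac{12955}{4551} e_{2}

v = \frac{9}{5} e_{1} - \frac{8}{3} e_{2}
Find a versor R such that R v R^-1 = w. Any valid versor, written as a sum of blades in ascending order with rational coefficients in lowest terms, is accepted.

The midline construction: v and w both square to \frac{2329}{225}, so reflecting in their sum \frac{5005}{1517} e_{1} - \frac{25091}{4551} e_{2} exchanges them.
Answer: \frac{5005}{1517} e_{1} - \frac{25091}{4551} e_{2}


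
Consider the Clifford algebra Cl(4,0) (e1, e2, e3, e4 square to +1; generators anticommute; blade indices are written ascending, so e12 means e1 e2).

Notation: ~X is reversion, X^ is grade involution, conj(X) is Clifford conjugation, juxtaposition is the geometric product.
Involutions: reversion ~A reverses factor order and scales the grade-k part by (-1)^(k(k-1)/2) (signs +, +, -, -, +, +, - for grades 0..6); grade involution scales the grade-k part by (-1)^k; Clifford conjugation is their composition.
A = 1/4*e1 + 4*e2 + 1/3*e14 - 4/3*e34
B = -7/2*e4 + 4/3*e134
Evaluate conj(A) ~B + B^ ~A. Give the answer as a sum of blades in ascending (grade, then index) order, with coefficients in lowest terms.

first term: 53/18*e1 - 38/9*e3 + 7/8*e14 + 14*e24 + 1/3*e34 - 16/3*e1234
second term: 53/18*e1 - 38/9*e3 - 7/8*e14 - 14*e24 - 1/3*e34 - 16/3*e1234
Answer: 53/9*e1 - 76/9*e3 - 32/3*e1234


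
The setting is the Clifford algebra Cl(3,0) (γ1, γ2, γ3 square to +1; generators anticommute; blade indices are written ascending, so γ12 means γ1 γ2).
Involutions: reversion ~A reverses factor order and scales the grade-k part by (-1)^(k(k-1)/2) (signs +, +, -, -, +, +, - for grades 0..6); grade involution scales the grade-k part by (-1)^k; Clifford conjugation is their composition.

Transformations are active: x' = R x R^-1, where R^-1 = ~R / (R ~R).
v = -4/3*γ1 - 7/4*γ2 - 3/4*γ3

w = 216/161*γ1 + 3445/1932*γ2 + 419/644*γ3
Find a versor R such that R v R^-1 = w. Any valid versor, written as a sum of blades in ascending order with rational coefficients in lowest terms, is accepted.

A norm check does it: q(v) = q(w) = 389/72, hence R = v + w = 4/483*γ1 + 16/483*γ2 - 16/161*γ3 realises the map — parallel part kept, (v - w)/2 negated, v carried to w.
Answer: 4/483*γ1 + 16/483*γ2 - 16/161*γ3


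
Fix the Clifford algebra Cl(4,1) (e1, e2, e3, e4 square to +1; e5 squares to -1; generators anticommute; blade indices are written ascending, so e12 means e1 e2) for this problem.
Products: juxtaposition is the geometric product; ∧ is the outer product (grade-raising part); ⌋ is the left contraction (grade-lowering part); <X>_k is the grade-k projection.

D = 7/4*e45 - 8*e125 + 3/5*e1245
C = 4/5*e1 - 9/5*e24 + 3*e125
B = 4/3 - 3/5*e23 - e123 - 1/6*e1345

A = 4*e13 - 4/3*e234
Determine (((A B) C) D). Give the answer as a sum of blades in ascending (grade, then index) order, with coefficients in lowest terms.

step 1: -4*e2 - 4/5*e4 + 12/5*e12 + 16/3*e13 + 4/3*e14 + 2/3*e45 + 2/9*e125 - 16/9*e234
step 2: 2/3 - 84/25*e2 - 16/15*e3 + 92/15*e4 - 36/5*e5 + 28/5*e12 - 92/25*e14 + 12*e15 + 62/45*e25 - 2*e124 + 2/15*e145 + 16*e235 + 4*e245 + 496/45*e1234 - 12/5*e1245 + 16/3*e1345
step 3: 36/25 - 1187/90*e1 + 2577/25*e2 + 33/5*e4 + 851/15*e5 - 309/5*e12 - 356/3*e13 - 887/75*e14 - 833/25*e15 + 16/5*e23 + 961/90*e24 - 276/125*e25 - 496/75*e35 - 2729/150*e45 - 108/25*e124 - 773/150*e125 - 48/5*e134 + 252/125*e145 + 212/3*e234 + 589/25*e245 + 3884/45*e345 + 1252/45*e1235 - 583/15*e1245 - 16/25*e12345
Answer: 36/25 - 1187/90*e1 + 2577/25*e2 + 33/5*e4 + 851/15*e5 - 309/5*e12 - 356/3*e13 - 887/75*e14 - 833/25*e15 + 16/5*e23 + 961/90*e24 - 276/125*e25 - 496/75*e35 - 2729/150*e45 - 108/25*e124 - 773/150*e125 - 48/5*e134 + 252/125*e145 + 212/3*e234 + 589/25*e245 + 3884/45*e345 + 1252/45*e1235 - 583/15*e1245 - 16/25*e12345


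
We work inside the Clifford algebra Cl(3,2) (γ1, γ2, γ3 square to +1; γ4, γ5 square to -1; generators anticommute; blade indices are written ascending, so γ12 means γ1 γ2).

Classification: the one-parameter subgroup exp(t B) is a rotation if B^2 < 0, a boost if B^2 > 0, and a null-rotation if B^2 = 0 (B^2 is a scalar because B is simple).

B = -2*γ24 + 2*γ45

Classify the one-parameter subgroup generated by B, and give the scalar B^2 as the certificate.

B^2 term by term: the squares give (-2)^2*(γ24)^2 + (2)^2*(γ45)^2 = 4*(+1) + 4*(-1) = 0 (each basis 2-blade squares to minus the product of its generators' squares); cross terms between blades sharing an index anticommute and cancel. So B^2 = 0.
Answer: null-rotation, certificate B^2 = 0. No conjugation can change B^2 = 0; the sign gives the class.


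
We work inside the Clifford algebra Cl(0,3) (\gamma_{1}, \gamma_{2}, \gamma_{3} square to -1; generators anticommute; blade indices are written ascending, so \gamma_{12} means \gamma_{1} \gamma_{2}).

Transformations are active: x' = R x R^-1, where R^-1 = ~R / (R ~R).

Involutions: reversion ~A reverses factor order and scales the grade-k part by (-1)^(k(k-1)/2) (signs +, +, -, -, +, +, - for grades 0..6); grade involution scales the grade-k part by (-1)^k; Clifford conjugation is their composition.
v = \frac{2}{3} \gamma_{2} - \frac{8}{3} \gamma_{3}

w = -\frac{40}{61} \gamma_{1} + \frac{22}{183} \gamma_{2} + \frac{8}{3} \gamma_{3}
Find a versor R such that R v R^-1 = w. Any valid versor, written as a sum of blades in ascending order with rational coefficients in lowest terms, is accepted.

The midline construction: v and w both square to -\frac{68}{9}, so reflecting in their sum -\frac{40}{61} \gamma_{1} + \frac{48}{61} \gamma_{2} exchanges them.
Answer: -\frac{40}{61} \gamma_{1} + \frac{48}{61} \gamma_{2}


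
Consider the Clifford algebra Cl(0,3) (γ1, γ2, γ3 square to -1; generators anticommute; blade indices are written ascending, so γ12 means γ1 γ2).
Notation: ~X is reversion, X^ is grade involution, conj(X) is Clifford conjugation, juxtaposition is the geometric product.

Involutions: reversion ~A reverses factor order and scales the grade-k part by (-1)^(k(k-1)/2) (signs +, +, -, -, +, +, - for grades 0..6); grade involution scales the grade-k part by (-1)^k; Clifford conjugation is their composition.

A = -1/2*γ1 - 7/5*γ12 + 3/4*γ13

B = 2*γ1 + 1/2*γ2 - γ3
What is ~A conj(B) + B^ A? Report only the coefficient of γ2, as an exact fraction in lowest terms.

first term: -1 + 29/20*γ1 - 14/5*γ2 + 3/2*γ3 + 1/4*γ12 - 1/2*γ13 + 41/40*γ123
second term: -1 + 29/20*γ1 - 14/5*γ2 + 3/2*γ3 - 1/4*γ12 + 1/2*γ13 - 41/40*γ123
Answer: -28/5


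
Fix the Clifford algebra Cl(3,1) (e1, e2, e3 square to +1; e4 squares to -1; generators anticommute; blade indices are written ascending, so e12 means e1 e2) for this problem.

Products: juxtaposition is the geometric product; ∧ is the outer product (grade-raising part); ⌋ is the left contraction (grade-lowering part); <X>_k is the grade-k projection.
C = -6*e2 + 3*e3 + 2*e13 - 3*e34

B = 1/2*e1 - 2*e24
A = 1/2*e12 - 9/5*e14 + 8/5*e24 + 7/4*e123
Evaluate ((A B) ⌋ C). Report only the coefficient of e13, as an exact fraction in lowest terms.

step 1: -16/5 - 1/4*e2 + 9/10*e4 + 18/5*e12 - e14 + 7/8*e23 + 4/5*e124 + 7/2*e134
step 2: 3/2 + 96/5*e2 - 123/10*e3 - 32/5*e13 + 48/5*e34
Answer: -32/5


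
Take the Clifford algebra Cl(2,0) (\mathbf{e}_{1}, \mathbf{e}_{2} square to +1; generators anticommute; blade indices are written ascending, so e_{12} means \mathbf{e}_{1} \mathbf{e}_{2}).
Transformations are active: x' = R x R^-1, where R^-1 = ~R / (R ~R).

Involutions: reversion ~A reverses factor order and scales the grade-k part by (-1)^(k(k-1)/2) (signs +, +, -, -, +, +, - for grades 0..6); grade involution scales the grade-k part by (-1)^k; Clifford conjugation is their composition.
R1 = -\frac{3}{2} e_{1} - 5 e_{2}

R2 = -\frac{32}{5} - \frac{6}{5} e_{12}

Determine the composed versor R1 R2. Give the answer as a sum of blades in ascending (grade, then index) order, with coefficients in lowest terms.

Distribute over the terms of R1 (each basis-blade product reordered to ascending indices, repeated generators contracted through their squares):
(-\frac{3}{2} e_{1}) R2 = \frac{48}{5} e_{1} + \frac{9}{5} e_{2}
(-5 e_{2}) R2 = -6 e_{1} + 32 e_{2}
Summing the partial products and collecting blades:
Answer: \frac{18}{5} e_{1} + \frac{169}{5} e_{2}


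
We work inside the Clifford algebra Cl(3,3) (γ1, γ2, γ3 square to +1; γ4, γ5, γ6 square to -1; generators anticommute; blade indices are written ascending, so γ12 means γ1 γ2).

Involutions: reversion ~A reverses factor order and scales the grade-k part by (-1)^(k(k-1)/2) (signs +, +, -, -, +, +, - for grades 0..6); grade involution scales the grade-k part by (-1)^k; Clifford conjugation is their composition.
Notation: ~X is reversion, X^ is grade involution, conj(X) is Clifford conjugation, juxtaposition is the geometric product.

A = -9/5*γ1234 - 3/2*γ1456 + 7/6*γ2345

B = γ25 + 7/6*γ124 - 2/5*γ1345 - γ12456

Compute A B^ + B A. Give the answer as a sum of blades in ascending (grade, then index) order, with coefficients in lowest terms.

first term: -3/2*γ2 + 21/10*γ3 + 7/15*γ12 - 18/25*γ25 + 7/6*γ34 - 3/5*γ36 + 49/36*γ135 + 7/6*γ136 - 7/4*γ256 - 9/5*γ356 + 3/2*γ1246 - 9/5*γ1345
second term: 3/2*γ2 + 21/10*γ3 - 7/15*γ12 + 18/25*γ25 + 7/6*γ34 + 3/5*γ36 - 49/36*γ135 + 7/6*γ136 + 7/4*γ256 - 9/5*γ356 - 3/2*γ1246 + 9/5*γ1345
Answer: 21/5*γ3 + 7/3*γ34 + 7/3*γ136 - 18/5*γ356


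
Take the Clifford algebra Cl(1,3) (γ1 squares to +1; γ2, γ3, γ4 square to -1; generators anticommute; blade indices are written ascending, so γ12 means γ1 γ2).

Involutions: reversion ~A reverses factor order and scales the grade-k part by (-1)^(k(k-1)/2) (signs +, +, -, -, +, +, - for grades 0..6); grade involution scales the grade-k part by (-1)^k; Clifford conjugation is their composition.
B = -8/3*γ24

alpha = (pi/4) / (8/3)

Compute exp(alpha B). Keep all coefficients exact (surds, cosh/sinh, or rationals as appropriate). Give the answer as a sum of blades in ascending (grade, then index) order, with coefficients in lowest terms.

B^2 = (-8/3)^2*(γ24)^2 = 64/9*(-1) = -64/9 (a basis 2-blade squares to minus the product of its generators' squares).
B^2 = -64/9 — the negative square puts this in the circular regime; l = 8/3, alpha*l = pi/4, so exp(alpha B) = cos(pi/4) + (sin(pi/4)/(8/3))*B = sqrt(2)/2 + (3*sqrt(2)/16)*B.
Answer: sqrt(2)/2 - sqrt(2)/2*γ24


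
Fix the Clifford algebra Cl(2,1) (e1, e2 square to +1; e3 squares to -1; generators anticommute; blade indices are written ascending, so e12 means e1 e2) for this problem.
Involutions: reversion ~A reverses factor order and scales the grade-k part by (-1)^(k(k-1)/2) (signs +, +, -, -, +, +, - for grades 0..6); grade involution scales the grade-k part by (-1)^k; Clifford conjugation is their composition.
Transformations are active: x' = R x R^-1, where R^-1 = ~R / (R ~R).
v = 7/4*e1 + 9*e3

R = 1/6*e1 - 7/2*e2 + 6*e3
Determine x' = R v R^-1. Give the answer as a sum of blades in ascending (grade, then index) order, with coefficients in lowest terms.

~R = 1/6*e1 - 7/2*e2 + 6*e3, and R ~R = -427/18, so R^-1 = ~R / (-427/18).
R v = -1289/24 + 49/8*e12 - 9*e13 - 63/2*e23
Answer: -425/427*e1 - 3867/244*e2 + 7758/427*e3


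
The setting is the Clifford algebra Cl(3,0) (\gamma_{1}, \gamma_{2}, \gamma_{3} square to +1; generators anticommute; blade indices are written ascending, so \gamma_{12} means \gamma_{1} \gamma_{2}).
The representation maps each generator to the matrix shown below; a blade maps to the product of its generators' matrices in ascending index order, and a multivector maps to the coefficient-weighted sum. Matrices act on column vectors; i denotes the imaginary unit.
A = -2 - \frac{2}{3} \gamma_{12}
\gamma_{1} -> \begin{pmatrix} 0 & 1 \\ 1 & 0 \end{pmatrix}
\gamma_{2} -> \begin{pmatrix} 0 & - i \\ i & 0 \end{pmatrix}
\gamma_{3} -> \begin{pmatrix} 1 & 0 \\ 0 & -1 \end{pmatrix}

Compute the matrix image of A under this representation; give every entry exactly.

Bivector images (products of the table entries): rho(\gamma_{12}) = rho(\gamma_{1})rho(\gamma_{2}) = \begin{pmatrix} i & 0 \\ 0 & - i \end{pmatrix}.
M = (-2)*1 + (-\frac{2}{3})*rho(\gamma_{12}), summed entrywise (1 is the identity matrix):
Answer: \begin{pmatrix} -2 - \frac{2 i}{3} & 0 \\ 0 & -2 + \frac{2 i}{3} \end{pmatrix}


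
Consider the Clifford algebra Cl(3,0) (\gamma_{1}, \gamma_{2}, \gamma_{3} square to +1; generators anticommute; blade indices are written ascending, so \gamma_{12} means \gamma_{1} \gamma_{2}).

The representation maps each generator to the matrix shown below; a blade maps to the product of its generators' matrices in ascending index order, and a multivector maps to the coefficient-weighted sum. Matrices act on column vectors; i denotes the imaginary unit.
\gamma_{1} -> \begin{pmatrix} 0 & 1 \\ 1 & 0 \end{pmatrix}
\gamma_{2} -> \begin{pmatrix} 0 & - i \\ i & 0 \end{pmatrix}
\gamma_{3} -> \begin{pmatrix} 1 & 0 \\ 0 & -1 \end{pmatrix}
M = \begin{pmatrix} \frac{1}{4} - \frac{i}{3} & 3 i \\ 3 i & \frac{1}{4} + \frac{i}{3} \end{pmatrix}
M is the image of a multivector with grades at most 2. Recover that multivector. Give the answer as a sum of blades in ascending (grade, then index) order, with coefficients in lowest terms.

Method: 1, rho(\gamma_{1}), rho(\gamma_{2}), rho(\gamma_{3}) form a trace-orthogonal basis of the 2x2 complex matrices (tr(X Y) = 2 if X = Y, else 0), so M = m0*1 + m1*rho(\gamma_{1}) + m2*rho(\gamma_{2}) + m3*rho(\gamma_{3}) with m0 = tr(M)/2 = \frac{1}{4}, m1 = tr(M rho(\gamma_{1}))/2 = 3 i, m2 = tr(M rho(\gamma_{2}))/2 = 0, m3 = tr(M rho(\gamma_{3}))/2 = - \frac{i}{3}.
Multiplying table entries, the bivector images are rho(\gamma_{12}) = i*rho(\gamma_{3}), rho(\gamma_{13}) = -i*rho(\gamma_{2}), rho(\gamma_{23}) = i*rho(\gamma_{1}); with real blade coefficients the real parts of m0..m3 are the coefficients of 1, \gamma_{1}, \gamma_{2}, \gamma_{3} and the imaginary parts give the bivectors (\gamma_{23}: Im m1, \gamma_{13}: -Im m2, \gamma_{12}: Im m3).
Answer: \frac{1}{4} - \frac{1}{3} \gamma_{12} + 3 \gamma_{23}


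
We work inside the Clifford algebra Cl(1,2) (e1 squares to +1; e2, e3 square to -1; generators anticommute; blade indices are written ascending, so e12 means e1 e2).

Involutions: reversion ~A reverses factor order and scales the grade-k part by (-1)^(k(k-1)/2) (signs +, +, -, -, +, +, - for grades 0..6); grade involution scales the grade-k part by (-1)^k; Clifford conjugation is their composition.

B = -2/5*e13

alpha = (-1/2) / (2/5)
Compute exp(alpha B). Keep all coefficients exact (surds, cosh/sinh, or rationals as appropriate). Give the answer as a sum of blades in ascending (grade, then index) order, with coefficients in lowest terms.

B^2 = (-2/5)^2*(e13)^2 = 4/25*(+1) = 4/25 (a basis 2-blade squares to minus the product of its generators' squares).
B^2 = 4/25 — a positive square means the series sums to a boost: l = 2/5, alpha*l = -1/2, so exp(alpha B) = cosh(-1/2) + (sinh(-1/2)/(2/5))*B = cosh(1/2) + (-5*sinh(1/2)/2)*B.
Answer: cosh(1/2) + sinh(1/2)*e13


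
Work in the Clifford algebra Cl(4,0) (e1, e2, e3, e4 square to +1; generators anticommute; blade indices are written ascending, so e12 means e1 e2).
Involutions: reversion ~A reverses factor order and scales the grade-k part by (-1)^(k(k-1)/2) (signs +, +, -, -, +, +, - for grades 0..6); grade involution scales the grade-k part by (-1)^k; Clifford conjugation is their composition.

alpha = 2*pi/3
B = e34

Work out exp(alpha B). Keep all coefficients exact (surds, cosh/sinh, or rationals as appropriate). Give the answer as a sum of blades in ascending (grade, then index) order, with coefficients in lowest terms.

B^2 = (1)^2*(e34)^2 = 1*(-1) = -1 (a basis 2-blade squares to minus the product of its generators' squares).
B^2 = -1 — B^2 < 0, so the exponential closes trigonometrically: l = 1, alpha*l = 2*pi/3, so exp(alpha B) = cos(2*pi/3) + (sin(2*pi/3)/1)*B = -1/2 + (sqrt(3)/2)*B.
Answer: -1/2 + sqrt(3)/2*e34


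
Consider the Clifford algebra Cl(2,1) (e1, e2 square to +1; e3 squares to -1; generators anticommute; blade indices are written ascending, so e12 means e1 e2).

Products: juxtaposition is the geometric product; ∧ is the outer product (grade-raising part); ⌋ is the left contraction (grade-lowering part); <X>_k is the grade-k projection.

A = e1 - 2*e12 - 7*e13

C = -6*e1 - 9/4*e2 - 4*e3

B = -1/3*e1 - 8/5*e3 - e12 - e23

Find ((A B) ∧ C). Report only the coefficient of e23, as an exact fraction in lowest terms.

step 1: -7/3 - 56/5*e1 - 5/3*e2 - 7/3*e3 + 7*e12 + 2/5*e13 + 7*e23 + 11/5*e123
step 2: 14*e1 + 21/4*e2 + 28/3*e3 + 76/5*e12 + 154/5*e13 + 17/12*e23 - 691/10*e123
Answer: 17/12


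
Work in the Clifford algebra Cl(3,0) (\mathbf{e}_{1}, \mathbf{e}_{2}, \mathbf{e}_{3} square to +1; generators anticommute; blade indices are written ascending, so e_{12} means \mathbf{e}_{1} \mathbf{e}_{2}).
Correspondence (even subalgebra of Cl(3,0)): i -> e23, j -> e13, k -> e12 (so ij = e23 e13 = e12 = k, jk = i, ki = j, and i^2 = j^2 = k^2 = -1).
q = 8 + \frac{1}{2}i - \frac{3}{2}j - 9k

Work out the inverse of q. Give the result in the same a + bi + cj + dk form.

In blades: q = 8 - 9 e_{12} - \frac{3}{2} e_{13} + \frac{1}{2} e_{23}.
With qbar = 8 + 9 e_{12} + \frac{3}{2} e_{13} - \frac{1}{2} e_{23} (scalar fixed, mapped units negated), q qbar = \frac{295}{2} (the sum of squared coefficients), so q^-1 = qbar / (\frac{295}{2}) = \frac{16}{295} + \frac{18}{295} e_{12} + \frac{3}{295} e_{13} - \frac{1}{295} e_{23}; translating back:
Answer: \frac{16}{295} - \frac{1}{295}i + \frac{3}{295}j + \frac{18}{295}k


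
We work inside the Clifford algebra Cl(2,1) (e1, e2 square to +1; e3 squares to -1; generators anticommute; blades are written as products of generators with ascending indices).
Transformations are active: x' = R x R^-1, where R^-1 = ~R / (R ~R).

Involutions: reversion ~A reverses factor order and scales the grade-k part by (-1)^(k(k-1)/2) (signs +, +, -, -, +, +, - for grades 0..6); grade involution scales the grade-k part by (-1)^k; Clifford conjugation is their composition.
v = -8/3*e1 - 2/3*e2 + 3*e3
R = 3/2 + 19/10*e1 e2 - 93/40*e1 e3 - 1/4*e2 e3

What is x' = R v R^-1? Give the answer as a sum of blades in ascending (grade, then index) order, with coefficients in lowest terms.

~R = 3/2 - 19/10*e1 e2 + 93/40*e1 e3 + 1/4*e2 e3, and R ~R = 627/1600, so R^-1 = ~R / (627/1600).
R v = 41/24*e1 + 289/60*e2 - 28/15*e3 + 289/60*e1 e2 e3
Answer: 41176/1881*e1 - 1118/57*e2 + 55333/1881*e3


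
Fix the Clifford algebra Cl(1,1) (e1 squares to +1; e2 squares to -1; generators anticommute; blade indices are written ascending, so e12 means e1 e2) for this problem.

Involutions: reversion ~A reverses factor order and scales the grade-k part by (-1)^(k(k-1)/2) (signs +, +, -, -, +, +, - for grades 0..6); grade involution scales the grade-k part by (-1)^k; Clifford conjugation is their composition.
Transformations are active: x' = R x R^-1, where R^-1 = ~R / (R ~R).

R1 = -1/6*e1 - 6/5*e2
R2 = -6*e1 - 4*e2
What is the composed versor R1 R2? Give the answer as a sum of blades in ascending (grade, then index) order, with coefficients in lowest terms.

Distribute over the terms of R1 (each basis-blade product reordered to ascending indices, repeated generators contracted through their squares):
(-1/6*e1) R2 = 1 + 2/3*e12
(-6/5*e2) R2 = -24/5 - 36/5*e12
Summing the partial products and collecting blades:
Answer: -19/5 - 98/15*e12


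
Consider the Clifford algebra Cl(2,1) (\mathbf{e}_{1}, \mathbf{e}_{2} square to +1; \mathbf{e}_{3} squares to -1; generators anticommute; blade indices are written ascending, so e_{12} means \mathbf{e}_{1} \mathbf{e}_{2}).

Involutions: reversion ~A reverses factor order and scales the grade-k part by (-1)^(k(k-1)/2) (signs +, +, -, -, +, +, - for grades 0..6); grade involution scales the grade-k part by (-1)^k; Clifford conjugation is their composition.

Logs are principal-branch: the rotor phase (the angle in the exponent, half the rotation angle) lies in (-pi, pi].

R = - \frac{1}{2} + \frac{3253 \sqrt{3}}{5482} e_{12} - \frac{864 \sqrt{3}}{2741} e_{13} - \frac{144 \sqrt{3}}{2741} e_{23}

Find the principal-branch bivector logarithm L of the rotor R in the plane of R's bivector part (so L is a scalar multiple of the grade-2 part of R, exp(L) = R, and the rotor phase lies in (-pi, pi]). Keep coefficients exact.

The scalar part of R is - \frac{1}{2}, so the principal-branch rotor phase is pinned; divide the bivector part by its sine to get the unit plane — L is the phase times that plane.
Concretely: cos(phase) = - \frac{1}{2} gives phase = ±\frac{2 \pi}{3}, and since phase/sin(phase) is even the sign is immaterial: L = (phase/sin(phase)) * <R>_2 = (\frac{4 \sqrt{3} \pi}{9}) * <R>_2.
Answer: \frac{6506 \pi}{8223} e_{12} - \frac{1152 \pi}{2741} e_{13} - \frac{192 \pi}{2741} e_{23}


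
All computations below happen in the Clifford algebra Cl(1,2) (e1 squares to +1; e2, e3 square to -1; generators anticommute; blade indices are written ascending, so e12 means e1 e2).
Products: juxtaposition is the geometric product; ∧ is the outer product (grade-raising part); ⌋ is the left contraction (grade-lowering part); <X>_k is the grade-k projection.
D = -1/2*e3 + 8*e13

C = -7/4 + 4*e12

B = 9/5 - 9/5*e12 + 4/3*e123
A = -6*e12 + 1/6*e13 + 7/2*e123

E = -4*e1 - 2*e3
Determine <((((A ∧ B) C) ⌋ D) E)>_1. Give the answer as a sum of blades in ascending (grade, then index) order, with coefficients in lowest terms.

step 1: -54/5*e12 + 3/10*e13 + 63/10*e123
step 2: -216/5 + 126/5*e3 + 189/10*e12 - 21/40*e13 + 6/5*e23 - 441/40*e123
step 3: 42/5 + 1008/5*e1 + 108/5*e3 - 1728/5*e13
step 4: -3816/5 - 3624/5*e1 - 6996/5*e3 - 1584/5*e13
step 5: -3624/5*e1 - 6996/5*e3
Answer: -3624/5*e1 - 6996/5*e3


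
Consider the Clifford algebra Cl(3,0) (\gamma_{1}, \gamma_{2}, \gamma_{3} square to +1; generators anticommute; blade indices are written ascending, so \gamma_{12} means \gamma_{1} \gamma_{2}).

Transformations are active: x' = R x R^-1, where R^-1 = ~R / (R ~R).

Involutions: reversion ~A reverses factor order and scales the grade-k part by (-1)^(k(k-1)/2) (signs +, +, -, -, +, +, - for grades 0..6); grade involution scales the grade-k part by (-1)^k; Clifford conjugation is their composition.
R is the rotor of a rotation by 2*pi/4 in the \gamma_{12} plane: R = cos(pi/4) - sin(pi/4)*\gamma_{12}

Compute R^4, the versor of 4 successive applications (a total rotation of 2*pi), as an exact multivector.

Half-angle bookkeeping: 4 applications in \gamma_{12} add up to rotor phase 4*pi/4 = \pi, so R^4 = cos(\pi) - sin(\pi)*\gamma_{12}.
cos(\pi) = -1 and sin(\pi) = 0, so R^4 = -1. The total rotation 2*pi is 1 full turn, so every vector returns to itself, yet the rotor is -1, on the OTHER sheet of the double cover (an odd number of 2*pi turns).
Answer: -1


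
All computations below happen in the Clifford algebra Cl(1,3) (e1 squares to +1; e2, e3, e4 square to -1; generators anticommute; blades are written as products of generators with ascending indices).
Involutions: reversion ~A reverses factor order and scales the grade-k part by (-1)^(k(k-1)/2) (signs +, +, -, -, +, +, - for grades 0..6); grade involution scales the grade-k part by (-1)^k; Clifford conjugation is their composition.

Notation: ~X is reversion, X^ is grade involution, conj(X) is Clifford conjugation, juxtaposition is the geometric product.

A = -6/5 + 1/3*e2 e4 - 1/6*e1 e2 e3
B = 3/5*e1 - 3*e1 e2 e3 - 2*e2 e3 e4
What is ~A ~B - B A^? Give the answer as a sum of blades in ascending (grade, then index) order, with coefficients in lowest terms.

first term: -1/2 - 18/25*e1 - 2/3*e3 - 1/3*e1 e4 + 1/10*e2 e3 - 18/5*e1 e2 e3 - 1/5*e1 e2 e4 + e1 e3 e4 - 12/5*e2 e3 e4
second term: 1/2 - 18/25*e1 - 2/3*e3 - 1/3*e1 e4 + 1/10*e2 e3 + 18/5*e1 e2 e3 + 1/5*e1 e2 e4 - e1 e3 e4 + 12/5*e2 e3 e4
Answer: -1 - 36/5*e1 e2 e3 - 2/5*e1 e2 e4 + 2*e1 e3 e4 - 24/5*e2 e3 e4


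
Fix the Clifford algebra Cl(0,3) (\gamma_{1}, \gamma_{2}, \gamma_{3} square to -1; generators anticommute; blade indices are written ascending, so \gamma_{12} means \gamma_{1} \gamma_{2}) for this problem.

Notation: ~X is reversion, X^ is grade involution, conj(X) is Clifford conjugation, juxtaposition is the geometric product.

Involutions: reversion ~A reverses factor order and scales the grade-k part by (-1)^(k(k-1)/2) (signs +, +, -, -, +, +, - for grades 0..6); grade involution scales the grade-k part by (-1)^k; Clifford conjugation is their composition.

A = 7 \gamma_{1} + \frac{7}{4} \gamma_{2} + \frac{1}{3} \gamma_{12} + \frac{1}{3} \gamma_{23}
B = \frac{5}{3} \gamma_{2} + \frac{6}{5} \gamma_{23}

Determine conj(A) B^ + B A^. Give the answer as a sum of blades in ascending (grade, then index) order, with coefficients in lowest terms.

first term: -\frac{151}{60} - \frac{5}{9} \gamma_{1} + \frac{239}{90} \gamma_{3} + \frac{35}{3} \gamma_{12} + \frac{2}{5} \gamma_{13} - \frac{42}{5} \gamma_{123}
second term: \frac{151}{60} + \frac{5}{9} \gamma_{1} - \frac{239}{90} \gamma_{3} + \frac{35}{3} \gamma_{12} + \frac{2}{5} \gamma_{13} - \frac{42}{5} \gamma_{123}
Answer: \frac{70}{3} \gamma_{12} + \frac{4}{5} \gamma_{13} - \frac{84}{5} \gamma_{123}
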